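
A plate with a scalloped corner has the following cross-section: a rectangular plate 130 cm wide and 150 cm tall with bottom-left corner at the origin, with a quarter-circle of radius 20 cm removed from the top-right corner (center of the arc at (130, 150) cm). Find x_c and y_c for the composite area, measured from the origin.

x_c = 64.07 cm, y_c = 73.91 cm

plate: A = 130 × 150 = 19500.00, centroid at (65.00, 75.00).
removed quarter-circle: A = −¼π·20² = -314.16, centroid at (121.51, 141.51).
ΣA = 19185.84 cm²
ΣAx_c = (19500.00)(65.00) + (-314.16)(121.51) = 1229325.96 cm³
ΣAy_c = (19500.00)(75.00) + (-314.16)(141.51) = 1418042.78 cm³
x_c = 1229325.96 / 19185.84 = 64.07 cm
y_c = 1418042.78 / 19185.84 = 73.91 cm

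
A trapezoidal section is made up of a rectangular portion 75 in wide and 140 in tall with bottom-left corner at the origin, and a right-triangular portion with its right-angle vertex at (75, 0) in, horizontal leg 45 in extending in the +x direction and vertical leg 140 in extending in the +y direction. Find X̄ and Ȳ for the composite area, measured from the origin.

rectangular portion: A = 75 × 140 = 10500.00, centroid at (37.50, 70.00).
triangular portion: A = ½·45·140 = 3150.00, centroid at (90.00, 46.67).
ΣA = 13650.00 in²
ΣAX̄ = (10500.00)(37.50) + (3150.00)(90.00) = 677250.00 in³
ΣAȲ = (10500.00)(70.00) + (3150.00)(46.67) = 882000.00 in³
X̄ = 677250.00 / 13650.00 = 49.62 in
Ȳ = 882000.00 / 13650.00 = 64.62 in

X̄ = 49.62 in, Ȳ = 64.62 in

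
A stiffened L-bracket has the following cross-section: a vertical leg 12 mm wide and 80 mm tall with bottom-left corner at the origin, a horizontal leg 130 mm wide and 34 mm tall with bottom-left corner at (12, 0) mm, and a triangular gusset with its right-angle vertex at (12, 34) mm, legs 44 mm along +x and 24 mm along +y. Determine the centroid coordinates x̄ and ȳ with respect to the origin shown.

x̄ = 60.96 mm, ȳ = 22.97 mm

Part | A | x̄ᵢ | ȳᵢ | A·x̄ᵢ | A·ȳᵢ
vertical leg | 960.00 | 6.00 | 40.00 | 5760.00 | 38400.00
horizontal leg | 4420.00 | 77.00 | 17.00 | 340340.00 | 75140.00
gusset | 528.00 | 26.67 | 42.00 | 14080.00 | 22176.00
Σ | 5908.00 |  |  | 360180.00 | 135716.00
x̄ = 360180.00 / 5908.00 = 60.96 mm
ȳ = 135716.00 / 5908.00 = 22.97 mm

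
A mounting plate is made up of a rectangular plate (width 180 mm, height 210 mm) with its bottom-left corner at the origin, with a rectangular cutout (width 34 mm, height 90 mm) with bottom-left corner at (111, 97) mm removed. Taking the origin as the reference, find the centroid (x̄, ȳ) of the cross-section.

x̄ = 86.65 mm, ȳ = 101.74 mm

plate: A = 180 × 210 = 37800.00, centroid at (90.00, 105.00).
hole: A = −(34 × 90) = -3060.00, centroid at (128.00, 142.00).
ΣA = 34740.00 mm²
ΣAx̄ = (37800.00)(90.00) + (-3060.00)(128.00) = 3010320.00 mm³
ΣAȳ = (37800.00)(105.00) + (-3060.00)(142.00) = 3534480.00 mm³
x̄ = 3010320.00 / 34740.00 = 86.65 mm
ȳ = 3534480.00 / 34740.00 = 101.74 mm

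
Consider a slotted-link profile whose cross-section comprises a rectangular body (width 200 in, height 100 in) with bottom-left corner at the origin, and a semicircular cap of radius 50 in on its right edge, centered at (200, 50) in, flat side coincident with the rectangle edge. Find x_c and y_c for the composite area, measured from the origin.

Part | A | x̄ᵢ | ȳᵢ | A·x̄ᵢ | A·ȳᵢ
rectangular body | 20000.00 | 100.00 | 50.00 | 2000000.00 | 1000000.00
semicircular end | 3926.99 | 221.22 | 50.00 | 868731.50 | 196349.54
Σ | 23926.99 |  |  | 2868731.50 | 1196349.54
x_c = 2868731.50 / 23926.99 = 119.90 in
y_c = 1196349.54 / 23926.99 = 50.00 in

x_c = 119.90 in, y_c = 50.00 in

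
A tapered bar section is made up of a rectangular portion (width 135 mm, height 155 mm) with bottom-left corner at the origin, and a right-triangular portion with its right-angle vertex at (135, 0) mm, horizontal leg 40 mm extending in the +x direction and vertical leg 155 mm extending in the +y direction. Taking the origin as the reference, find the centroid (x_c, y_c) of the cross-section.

rectangular portion: A = 135 × 155 = 20925.00, centroid at (67.50, 77.50).
triangular portion: A = ½·40·155 = 3100.00, centroid at (148.33, 51.67).
ΣA = 24025.00 mm², ΣAx_c = 1872270.83 mm³, ΣAy_c = 1781854.17 mm³.
x_c = 1872270.83/24025.00 = 77.93 mm; y_c = 1781854.17/24025.00 = 74.17 mm.

x_c = 77.93 mm, y_c = 74.17 mm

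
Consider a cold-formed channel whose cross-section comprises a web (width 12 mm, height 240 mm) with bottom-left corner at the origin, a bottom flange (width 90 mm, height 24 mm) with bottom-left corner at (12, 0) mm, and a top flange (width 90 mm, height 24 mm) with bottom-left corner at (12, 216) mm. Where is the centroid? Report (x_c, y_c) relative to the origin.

web: A = 12 × 240 = 2880.00, centroid at (6.00, 120.00).
bottom flange: A = 90 × 24 = 2160.00, centroid at (57.00, 12.00).
top flange: A = 90 × 24 = 2160.00, centroid at (57.00, 228.00).
ΣA = 7200.00 mm²
ΣAx_c = (2880.00)(6.00) + (2160.00)(57.00) + (2160.00)(57.00) = 263520.00 mm³
ΣAy_c = (2880.00)(120.00) + (2160.00)(12.00) + (2160.00)(228.00) = 864000.00 mm³
x_c = 263520.00 / 7200.00 = 36.60 mm
y_c = 864000.00 / 7200.00 = 120.00 mm

x_c = 36.60 mm, y_c = 120.00 mm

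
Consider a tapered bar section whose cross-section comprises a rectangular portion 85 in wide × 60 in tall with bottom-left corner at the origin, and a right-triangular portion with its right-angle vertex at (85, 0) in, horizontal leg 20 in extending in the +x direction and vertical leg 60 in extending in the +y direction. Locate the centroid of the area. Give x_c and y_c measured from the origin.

x_c = 47.68 in, y_c = 28.95 in

Part | A | x̄ᵢ | ȳᵢ | A·x̄ᵢ | A·ȳᵢ
rectangular portion | 5100.00 | 42.50 | 30.00 | 216750.00 | 153000.00
triangular portion | 600.00 | 91.67 | 20.00 | 55000.00 | 12000.00
Σ | 5700.00 |  |  | 271750.00 | 165000.00
x_c = 271750.00 / 5700.00 = 47.68 in
y_c = 165000.00 / 5700.00 = 28.95 in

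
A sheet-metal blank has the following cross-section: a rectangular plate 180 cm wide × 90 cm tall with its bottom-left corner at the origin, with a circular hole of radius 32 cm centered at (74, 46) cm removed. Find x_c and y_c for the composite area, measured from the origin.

x_c = 93.96 cm, y_c = 44.75 cm

Part | A | x̄ᵢ | ȳᵢ | A·x̄ᵢ | A·ȳᵢ
plate | 16200.00 | 90.00 | 45.00 | 1458000.00 | 729000.00
hole | -3216.99 | 74.00 | 46.00 | -238057.32 | -147981.58
Σ | 12983.01 |  |  | 1219942.68 | 581018.42
x_c = 1219942.68 / 12983.01 = 93.96 cm
y_c = 581018.42 / 12983.01 = 44.75 cm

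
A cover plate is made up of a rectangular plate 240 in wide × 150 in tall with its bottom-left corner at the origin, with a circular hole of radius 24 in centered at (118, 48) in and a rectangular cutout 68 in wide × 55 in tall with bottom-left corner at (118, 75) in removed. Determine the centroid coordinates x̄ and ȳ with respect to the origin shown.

plate: A = 240 × 150 = 36000.00, centroid at (120.00, 75.00).
hole 1: A = −π·24² = -1809.56, centroid at (118.00, 48.00).
hole 2: A = −(68 × 55) = -3740.00, centroid at (152.00, 102.50).
ΣA = 30450.44 in², ΣAx̄ = 3537992.23 in³, ΣAȳ = 2229791.25 in³.
x̄ = 3537992.23/30450.44 = 116.19 in; ȳ = 2229791.25/30450.44 = 73.23 in.

x̄ = 116.19 in, ȳ = 73.23 in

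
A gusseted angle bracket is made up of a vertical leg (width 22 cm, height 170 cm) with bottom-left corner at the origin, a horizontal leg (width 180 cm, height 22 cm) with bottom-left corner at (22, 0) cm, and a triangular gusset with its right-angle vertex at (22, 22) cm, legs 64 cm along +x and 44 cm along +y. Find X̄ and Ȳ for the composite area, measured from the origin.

vertical leg: A = 22 × 170 = 3740.00, centroid at (11.00, 85.00).
horizontal leg: A = 180 × 22 = 3960.00, centroid at (112.00, 11.00).
gusset: A = ½·64·44 = 1408.00, centroid at (43.33, 36.67).
ΣA = 9108.00 cm²
ΣAX̄ = (3740.00)(11.00) + (3960.00)(112.00) + (1408.00)(43.33) = 545673.33 cm³
ΣAȲ = (3740.00)(85.00) + (3960.00)(11.00) + (1408.00)(36.67) = 413086.67 cm³
X̄ = 545673.33 / 9108.00 = 59.91 cm
Ȳ = 413086.67 / 9108.00 = 45.35 cm

X̄ = 59.91 cm, Ȳ = 45.35 cm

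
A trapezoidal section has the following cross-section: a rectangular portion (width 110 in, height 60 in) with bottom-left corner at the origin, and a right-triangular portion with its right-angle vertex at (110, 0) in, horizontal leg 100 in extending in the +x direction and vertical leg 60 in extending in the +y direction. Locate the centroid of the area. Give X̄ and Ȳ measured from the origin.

X̄ = 82.60 in, Ȳ = 26.88 in

Part | A | x̄ᵢ | ȳᵢ | A·x̄ᵢ | A·ȳᵢ
rectangular portion | 6600.00 | 55.00 | 30.00 | 363000.00 | 198000.00
triangular portion | 3000.00 | 143.33 | 20.00 | 430000.00 | 60000.00
Σ | 9600.00 |  |  | 793000.00 | 258000.00
X̄ = 793000.00 / 9600.00 = 82.60 in
Ȳ = 258000.00 / 9600.00 = 26.88 in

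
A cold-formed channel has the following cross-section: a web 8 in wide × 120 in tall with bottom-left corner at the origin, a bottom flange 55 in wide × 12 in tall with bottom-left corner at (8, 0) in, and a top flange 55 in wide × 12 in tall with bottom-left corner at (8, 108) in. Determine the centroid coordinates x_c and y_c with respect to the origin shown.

Part | A | x̄ᵢ | ȳᵢ | A·x̄ᵢ | A·ȳᵢ
web | 960.00 | 4.00 | 60.00 | 3840.00 | 57600.00
bottom flange | 660.00 | 35.50 | 6.00 | 23430.00 | 3960.00
top flange | 660.00 | 35.50 | 114.00 | 23430.00 | 75240.00
Σ | 2280.00 |  |  | 50700.00 | 136800.00
x_c = 50700.00 / 2280.00 = 22.24 in
y_c = 136800.00 / 2280.00 = 60.00 in

x_c = 22.24 in, y_c = 60.00 in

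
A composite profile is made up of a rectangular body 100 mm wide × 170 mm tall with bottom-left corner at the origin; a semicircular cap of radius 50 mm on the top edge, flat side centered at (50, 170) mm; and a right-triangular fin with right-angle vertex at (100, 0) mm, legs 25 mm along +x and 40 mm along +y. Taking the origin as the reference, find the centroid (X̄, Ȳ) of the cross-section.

X̄ = 51.36 mm, Ȳ = 102.80 mm

rectangular body: A = 100 × 170 = 17000.00, centroid at (50.00, 85.00).
semicircular top: A = ½π·50² = 3926.99, centroid at (50.00, 191.22).
triangular fin: A = ½·25·40 = 500.00, centroid at (108.33, 13.33).
ΣA = 21426.99 mm², ΣAX̄ = 1100516.21 mm³, ΣAȲ = 2202588.44 mm³.
X̄ = 1100516.21/21426.99 = 51.36 mm; Ȳ = 2202588.44/21426.99 = 102.80 mm.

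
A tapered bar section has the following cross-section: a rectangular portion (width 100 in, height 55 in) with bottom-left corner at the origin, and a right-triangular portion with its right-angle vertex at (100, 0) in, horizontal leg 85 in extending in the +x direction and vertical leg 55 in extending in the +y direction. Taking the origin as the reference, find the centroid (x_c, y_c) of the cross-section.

rectangular portion: A = 100 × 55 = 5500.00, centroid at (50.00, 27.50).
triangular portion: A = ½·85·55 = 2337.50, centroid at (128.33, 18.33).
ΣA = 7837.50 in²
ΣAx_c = (5500.00)(50.00) + (2337.50)(128.33) = 574979.17 in³
ΣAy_c = (5500.00)(27.50) + (2337.50)(18.33) = 194104.17 in³
x_c = 574979.17 / 7837.50 = 73.36 in
y_c = 194104.17 / 7837.50 = 24.77 in

x_c = 73.36 in, y_c = 24.77 in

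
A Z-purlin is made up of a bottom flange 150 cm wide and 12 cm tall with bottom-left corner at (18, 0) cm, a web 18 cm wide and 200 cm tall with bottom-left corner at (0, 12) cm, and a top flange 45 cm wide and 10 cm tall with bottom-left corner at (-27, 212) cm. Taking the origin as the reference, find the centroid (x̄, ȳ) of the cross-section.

bottom flange: A = 150 × 12 = 1800.00, centroid at (93.00, 6.00).
web: A = 18 × 200 = 3600.00, centroid at (9.00, 112.00).
top flange: A = 45 × 10 = 450.00, centroid at (-4.50, 217.00).
ΣA = 5850.00 cm², ΣAx̄ = 197775.00 cm³, ΣAȳ = 511650.00 cm³.
x̄ = 197775.00/5850.00 = 33.81 cm; ȳ = 511650.00/5850.00 = 87.46 cm.

x̄ = 33.81 cm, ȳ = 87.46 cm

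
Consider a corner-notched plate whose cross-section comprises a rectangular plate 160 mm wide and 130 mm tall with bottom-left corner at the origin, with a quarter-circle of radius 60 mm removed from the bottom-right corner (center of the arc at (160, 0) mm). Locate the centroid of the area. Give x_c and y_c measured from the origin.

Part | A | x̄ᵢ | ȳᵢ | A·x̄ᵢ | A·ȳᵢ
plate | 20800.00 | 80.00 | 65.00 | 1664000.00 | 1352000.00
removed quarter-circle | -2827.43 | 134.54 | 25.46 | -380389.34 | -72000.00
Σ | 17972.57 |  |  | 1283610.66 | 1280000.00
x_c = 1283610.66 / 17972.57 = 71.42 mm
y_c = 1280000.00 / 17972.57 = 71.22 mm

x_c = 71.42 mm, y_c = 71.22 mm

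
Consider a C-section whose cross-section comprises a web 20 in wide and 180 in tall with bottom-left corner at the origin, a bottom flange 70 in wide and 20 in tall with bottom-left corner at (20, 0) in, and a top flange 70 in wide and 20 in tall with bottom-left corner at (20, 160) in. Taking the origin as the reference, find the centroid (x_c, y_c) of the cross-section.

web: A = 20 × 180 = 3600.00, centroid at (10.00, 90.00).
bottom flange: A = 70 × 20 = 1400.00, centroid at (55.00, 10.00).
top flange: A = 70 × 20 = 1400.00, centroid at (55.00, 170.00).
ΣA = 6400.00 in²
ΣAx_c = (3600.00)(10.00) + (1400.00)(55.00) + (1400.00)(55.00) = 190000.00 in³
ΣAy_c = (3600.00)(90.00) + (1400.00)(10.00) + (1400.00)(170.00) = 576000.00 in³
x_c = 190000.00 / 6400.00 = 29.69 in
y_c = 576000.00 / 6400.00 = 90.00 in

x_c = 29.69 in, y_c = 90.00 in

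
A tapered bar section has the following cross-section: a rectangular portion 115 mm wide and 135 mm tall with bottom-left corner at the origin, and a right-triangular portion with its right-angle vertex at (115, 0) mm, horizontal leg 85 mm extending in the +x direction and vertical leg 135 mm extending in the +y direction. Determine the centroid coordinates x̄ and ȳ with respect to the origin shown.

x̄ = 80.66 mm, ȳ = 61.43 mm

Part | A | x̄ᵢ | ȳᵢ | A·x̄ᵢ | A·ȳᵢ
rectangular portion | 15525.00 | 57.50 | 67.50 | 892687.50 | 1047937.50
triangular portion | 5737.50 | 143.33 | 45.00 | 822375.00 | 258187.50
Σ | 21262.50 |  |  | 1715062.50 | 1306125.00
x̄ = 1715062.50 / 21262.50 = 80.66 mm
ȳ = 1306125.00 / 21262.50 = 61.43 mm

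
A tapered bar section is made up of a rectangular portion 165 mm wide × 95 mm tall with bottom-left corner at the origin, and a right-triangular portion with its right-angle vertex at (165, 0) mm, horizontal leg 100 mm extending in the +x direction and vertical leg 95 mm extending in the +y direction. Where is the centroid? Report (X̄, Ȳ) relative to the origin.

rectangular portion: A = 165 × 95 = 15675.00, centroid at (82.50, 47.50).
triangular portion: A = ½·100·95 = 4750.00, centroid at (198.33, 31.67).
ΣA = 20425.00 mm²
ΣAX̄ = (15675.00)(82.50) + (4750.00)(198.33) = 2235270.83 mm³
ΣAȲ = (15675.00)(47.50) + (4750.00)(31.67) = 894979.17 mm³
X̄ = 2235270.83 / 20425.00 = 109.44 mm
Ȳ = 894979.17 / 20425.00 = 43.82 mm

X̄ = 109.44 mm, Ȳ = 43.82 mm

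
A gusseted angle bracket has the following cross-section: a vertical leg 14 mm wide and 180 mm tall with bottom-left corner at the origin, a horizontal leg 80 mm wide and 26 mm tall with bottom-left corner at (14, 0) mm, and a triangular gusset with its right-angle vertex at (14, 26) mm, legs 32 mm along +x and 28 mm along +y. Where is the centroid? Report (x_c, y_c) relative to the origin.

x_c = 27.93 mm, y_c = 53.42 mm

vertical leg: A = 14 × 180 = 2520.00, centroid at (7.00, 90.00).
horizontal leg: A = 80 × 26 = 2080.00, centroid at (54.00, 13.00).
gusset: A = ½·32·28 = 448.00, centroid at (24.67, 35.33).
ΣA = 5048.00 mm², ΣAx_c = 141010.67 mm³, ΣAy_c = 269669.33 mm³.
x_c = 141010.67/5048.00 = 27.93 mm; y_c = 269669.33/5048.00 = 53.42 mm.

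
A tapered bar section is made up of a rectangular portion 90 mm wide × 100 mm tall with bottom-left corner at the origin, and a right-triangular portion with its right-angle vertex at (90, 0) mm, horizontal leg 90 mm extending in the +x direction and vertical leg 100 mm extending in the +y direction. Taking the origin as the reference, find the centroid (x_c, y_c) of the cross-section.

x_c = 70.00 mm, y_c = 44.44 mm

rectangular portion: A = 90 × 100 = 9000.00, centroid at (45.00, 50.00).
triangular portion: A = ½·90·100 = 4500.00, centroid at (120.00, 33.33).
ΣA = 13500.00 mm²
ΣAx_c = (9000.00)(45.00) + (4500.00)(120.00) = 945000.00 mm³
ΣAy_c = (9000.00)(50.00) + (4500.00)(33.33) = 600000.00 mm³
x_c = 945000.00 / 13500.00 = 70.00 mm
y_c = 600000.00 / 13500.00 = 44.44 mm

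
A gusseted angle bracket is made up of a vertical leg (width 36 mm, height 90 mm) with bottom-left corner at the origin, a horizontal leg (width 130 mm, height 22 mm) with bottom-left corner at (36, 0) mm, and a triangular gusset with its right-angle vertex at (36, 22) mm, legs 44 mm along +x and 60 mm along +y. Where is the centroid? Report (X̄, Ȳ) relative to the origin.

vertical leg: A = 36 × 90 = 3240.00, centroid at (18.00, 45.00).
horizontal leg: A = 130 × 22 = 2860.00, centroid at (101.00, 11.00).
gusset: A = ½·44·60 = 1320.00, centroid at (50.67, 42.00).
ΣA = 7420.00 mm², ΣAX̄ = 414060.00 mm³, ΣAȲ = 232700.00 mm³.
X̄ = 414060.00/7420.00 = 55.80 mm; Ȳ = 232700.00/7420.00 = 31.36 mm.

X̄ = 55.80 mm, Ȳ = 31.36 mm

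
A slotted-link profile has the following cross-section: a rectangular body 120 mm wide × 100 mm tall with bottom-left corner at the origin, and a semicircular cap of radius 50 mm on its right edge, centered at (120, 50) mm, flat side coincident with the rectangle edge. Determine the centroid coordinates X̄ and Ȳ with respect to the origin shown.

rectangular body: A = 120 × 100 = 12000.00, centroid at (60.00, 50.00).
semicircular end: A = ½π·50² = 3926.99, centroid at (141.22, 50.00).
ΣA = 15926.99 mm²
ΣAX̄ = (12000.00)(60.00) + (3926.99)(141.22) = 1274572.23 mm³
ΣAȲ = (12000.00)(50.00) + (3926.99)(50.00) = 796349.54 mm³
X̄ = 1274572.23 / 15926.99 = 80.03 mm
Ȳ = 796349.54 / 15926.99 = 50.00 mm

X̄ = 80.03 mm, Ȳ = 50.00 mm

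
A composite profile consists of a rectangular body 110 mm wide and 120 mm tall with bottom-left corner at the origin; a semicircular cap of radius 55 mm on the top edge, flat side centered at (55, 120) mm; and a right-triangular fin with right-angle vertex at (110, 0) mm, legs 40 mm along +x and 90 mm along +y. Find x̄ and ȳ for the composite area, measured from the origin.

x̄ = 61.23 mm, ȳ = 77.32 mm

rectangular body: A = 110 × 120 = 13200.00, centroid at (55.00, 60.00).
semicircular top: A = ½π·55² = 4751.66, centroid at (55.00, 143.34).
triangular fin: A = ½·40·90 = 1800.00, centroid at (123.33, 30.00).
ΣA = 19751.66 mm²
ΣAx̄ = (13200.00)(55.00) + (4751.66)(55.00) + (1800.00)(123.33) = 1209341.24 mm³
ΣAȳ = (13200.00)(60.00) + (4751.66)(143.34) + (1800.00)(30.00) = 1527115.73 mm³
x̄ = 1209341.24 / 19751.66 = 61.23 mm
ȳ = 1527115.73 / 19751.66 = 77.32 mm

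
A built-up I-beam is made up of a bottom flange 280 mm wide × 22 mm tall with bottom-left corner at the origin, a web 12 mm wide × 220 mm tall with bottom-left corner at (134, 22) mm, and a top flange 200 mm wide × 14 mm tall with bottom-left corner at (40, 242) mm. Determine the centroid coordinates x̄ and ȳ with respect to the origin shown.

x̄ = 140.00 mm, ȳ = 95.99 mm

bottom flange: A = 280 × 22 = 6160.00, centroid at (140.00, 11.00).
web: A = 12 × 220 = 2640.00, centroid at (140.00, 132.00).
top flange: A = 200 × 14 = 2800.00, centroid at (140.00, 249.00).
ΣA = 11600.00 mm², ΣAx̄ = 1624000.00 mm³, ΣAȳ = 1113440.00 mm³.
x̄ = 1624000.00/11600.00 = 140.00 mm; ȳ = 1113440.00/11600.00 = 95.99 mm.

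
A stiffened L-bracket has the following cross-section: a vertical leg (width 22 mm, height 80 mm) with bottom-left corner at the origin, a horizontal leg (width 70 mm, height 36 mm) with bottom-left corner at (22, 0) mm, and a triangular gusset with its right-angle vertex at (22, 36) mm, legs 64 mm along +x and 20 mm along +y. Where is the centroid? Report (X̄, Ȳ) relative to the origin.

vertical leg: A = 22 × 80 = 1760.00, centroid at (11.00, 40.00).
horizontal leg: A = 70 × 36 = 2520.00, centroid at (57.00, 18.00).
gusset: A = ½·64·20 = 640.00, centroid at (43.33, 42.67).
ΣA = 4920.00 mm²
ΣAX̄ = (1760.00)(11.00) + (2520.00)(57.00) + (640.00)(43.33) = 190733.33 mm³
ΣAȲ = (1760.00)(40.00) + (2520.00)(18.00) + (640.00)(42.67) = 143066.67 mm³
X̄ = 190733.33 / 4920.00 = 38.77 mm
Ȳ = 143066.67 / 4920.00 = 29.08 mm

X̄ = 38.77 mm, Ȳ = 29.08 mm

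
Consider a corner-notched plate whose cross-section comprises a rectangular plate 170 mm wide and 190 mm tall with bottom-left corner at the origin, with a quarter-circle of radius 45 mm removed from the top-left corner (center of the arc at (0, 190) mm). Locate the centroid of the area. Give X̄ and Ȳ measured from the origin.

plate: A = 170 × 190 = 32300.00, centroid at (85.00, 95.00).
removed quarter-circle: A = −¼π·45² = -1590.43, centroid at (19.10, 170.90).
ΣA = 30709.57 mm²
ΣAX̄ = (32300.00)(85.00) + (-1590.43)(19.10) = 2715125.00 mm³
ΣAȲ = (32300.00)(95.00) + (-1590.43)(170.90) = 2796693.06 mm³
X̄ = 2715125.00 / 30709.57 = 88.41 mm
Ȳ = 2796693.06 / 30709.57 = 91.07 mm

X̄ = 88.41 mm, Ȳ = 91.07 mm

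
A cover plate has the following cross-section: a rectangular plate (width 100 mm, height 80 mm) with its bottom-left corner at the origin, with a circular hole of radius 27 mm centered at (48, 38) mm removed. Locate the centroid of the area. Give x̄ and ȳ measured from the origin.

plate: A = 100 × 80 = 8000.00, centroid at (50.00, 40.00).
hole: A = −π·27² = -2290.22, centroid at (48.00, 38.00).
ΣA = 5709.78 mm²
ΣAx̄ = (8000.00)(50.00) + (-2290.22)(48.00) = 290069.39 mm³
ΣAȳ = (8000.00)(40.00) + (-2290.22)(38.00) = 232971.60 mm³
x̄ = 290069.39 / 5709.78 = 50.80 mm
ȳ = 232971.60 / 5709.78 = 40.80 mm

x̄ = 50.80 mm, ȳ = 40.80 mm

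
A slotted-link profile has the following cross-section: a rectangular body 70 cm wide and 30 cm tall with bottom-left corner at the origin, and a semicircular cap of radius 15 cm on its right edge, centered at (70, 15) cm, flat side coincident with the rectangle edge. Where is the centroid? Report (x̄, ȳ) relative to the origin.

x̄ = 40.96 cm, ȳ = 15.00 cm

rectangular body: A = 70 × 30 = 2100.00, centroid at (35.00, 15.00).
semicircular end: A = ½π·15² = 353.43, centroid at (76.37, 15.00).
ΣA = 2453.43 cm², ΣAx̄ = 100490.04 cm³, ΣAȳ = 36801.44 cm³.
x̄ = 100490.04/2453.43 = 40.96 cm; ȳ = 36801.44/2453.43 = 15.00 cm.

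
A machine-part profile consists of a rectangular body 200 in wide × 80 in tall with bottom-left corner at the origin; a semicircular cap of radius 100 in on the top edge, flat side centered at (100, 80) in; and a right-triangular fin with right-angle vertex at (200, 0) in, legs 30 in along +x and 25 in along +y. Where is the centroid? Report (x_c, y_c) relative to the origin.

x_c = 101.29 in, y_c = 79.99 in

rectangular body: A = 200 × 80 = 16000.00, centroid at (100.00, 40.00).
semicircular top: A = ½π·100² = 15707.96, centroid at (100.00, 122.44).
triangular fin: A = ½·30·25 = 375.00, centroid at (210.00, 8.33).
ΣA = 32082.96 in²
ΣAx_c = (16000.00)(100.00) + (15707.96)(100.00) + (375.00)(210.00) = 3249546.33 in³
ΣAy_c = (16000.00)(40.00) + (15707.96)(122.44) + (375.00)(8.33) = 2566428.73 in³
x_c = 3249546.33 / 32082.96 = 101.29 in
y_c = 2566428.73 / 32082.96 = 79.99 in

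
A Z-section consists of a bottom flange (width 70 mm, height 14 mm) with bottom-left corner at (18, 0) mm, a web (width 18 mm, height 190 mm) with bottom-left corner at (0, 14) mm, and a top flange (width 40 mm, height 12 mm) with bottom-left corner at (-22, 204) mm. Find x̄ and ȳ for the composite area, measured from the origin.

Part | A | x̄ᵢ | ȳᵢ | A·x̄ᵢ | A·ȳᵢ
bottom flange | 980.00 | 53.00 | 7.00 | 51940.00 | 6860.00
web | 3420.00 | 9.00 | 109.00 | 30780.00 | 372780.00
top flange | 480.00 | -2.00 | 210.00 | -960.00 | 100800.00
Σ | 4880.00 |  |  | 81760.00 | 480440.00
x̄ = 81760.00 / 4880.00 = 16.75 mm
ȳ = 480440.00 / 4880.00 = 98.45 mm

x̄ = 16.75 mm, ȳ = 98.45 mm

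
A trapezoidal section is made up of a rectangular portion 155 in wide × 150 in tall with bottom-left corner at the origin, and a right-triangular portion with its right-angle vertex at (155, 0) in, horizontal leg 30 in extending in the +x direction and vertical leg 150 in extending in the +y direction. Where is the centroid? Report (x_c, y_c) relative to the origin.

Part | A | x̄ᵢ | ȳᵢ | A·x̄ᵢ | A·ȳᵢ
rectangular portion | 23250.00 | 77.50 | 75.00 | 1801875.00 | 1743750.00
triangular portion | 2250.00 | 165.00 | 50.00 | 371250.00 | 112500.00
Σ | 25500.00 |  |  | 2173125.00 | 1856250.00
x_c = 2173125.00 / 25500.00 = 85.22 in
y_c = 1856250.00 / 25500.00 = 72.79 in

x_c = 85.22 in, y_c = 72.79 in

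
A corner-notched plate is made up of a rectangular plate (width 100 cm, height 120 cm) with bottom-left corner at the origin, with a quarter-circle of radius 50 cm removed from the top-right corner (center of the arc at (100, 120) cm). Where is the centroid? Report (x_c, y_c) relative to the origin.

plate: A = 100 × 120 = 12000.00, centroid at (50.00, 60.00).
removed quarter-circle: A = −¼π·50² = -1963.50, centroid at (78.78, 98.78).
ΣA = 10036.50 cm², ΣAx_c = 445317.13 cm³, ΣAy_c = 526047.22 cm³.
x_c = 445317.13/10036.50 = 44.37 cm; y_c = 526047.22/10036.50 = 52.41 cm.

x_c = 44.37 cm, y_c = 52.41 cm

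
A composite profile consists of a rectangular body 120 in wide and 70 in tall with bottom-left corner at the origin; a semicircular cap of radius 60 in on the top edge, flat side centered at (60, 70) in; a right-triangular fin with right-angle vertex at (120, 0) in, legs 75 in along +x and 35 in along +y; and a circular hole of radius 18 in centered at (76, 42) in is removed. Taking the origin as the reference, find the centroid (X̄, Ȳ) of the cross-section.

X̄ = 66.64 in, Ȳ = 56.20 in

Part | A | x̄ᵢ | ȳᵢ | A·x̄ᵢ | A·ȳᵢ
rectangular body | 8400.00 | 60.00 | 35.00 | 504000.00 | 294000.00
semicircular top | 5654.87 | 60.00 | 95.46 | 339292.01 | 539840.67
triangular fin | 1312.50 | 145.00 | 11.67 | 190312.50 | 15312.50
hole | -1017.88 | 76.00 | 42.00 | -77358.58 | -42750.79
Σ | 14349.49 |  |  | 956245.93 | 806402.38
X̄ = 956245.93 / 14349.49 = 66.64 in
Ȳ = 806402.38 / 14349.49 = 56.20 in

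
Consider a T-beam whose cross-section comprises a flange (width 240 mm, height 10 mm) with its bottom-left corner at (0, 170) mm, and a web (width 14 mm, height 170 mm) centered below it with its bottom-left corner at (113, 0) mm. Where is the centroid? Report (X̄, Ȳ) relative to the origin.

X̄ = 120.00 mm, Ȳ = 130.19 mm

web: A = 14 × 170 = 2380.00, centroid at (120.00, 85.00).
flange: A = 240 × 10 = 2400.00, centroid at (120.00, 175.00).
ΣA = 4780.00 mm², ΣAX̄ = 573600.00 mm³, ΣAȲ = 622300.00 mm³.
X̄ = 573600.00/4780.00 = 120.00 mm; Ȳ = 622300.00/4780.00 = 130.19 mm.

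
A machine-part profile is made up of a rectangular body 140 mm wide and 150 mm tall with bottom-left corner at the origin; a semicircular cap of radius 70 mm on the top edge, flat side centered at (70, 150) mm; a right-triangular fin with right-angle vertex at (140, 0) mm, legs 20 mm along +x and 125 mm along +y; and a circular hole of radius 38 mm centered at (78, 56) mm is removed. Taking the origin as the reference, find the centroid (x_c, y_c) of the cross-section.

x_c = 72.34 mm, y_c = 108.47 mm

rectangular body: A = 140 × 150 = 21000.00, centroid at (70.00, 75.00).
semicircular top: A = ½π·70² = 7696.90, centroid at (70.00, 179.71).
triangular fin: A = ½·20·125 = 1250.00, centroid at (146.67, 41.67).
hole: A = −π·38² = -4536.46, centroid at (78.00, 56.00).
ΣA = 25410.44 mm², ΣAx_c = 1838272.61 mm³, ΣAy_c = 2756243.55 mm³.
x_c = 1838272.61/25410.44 = 72.34 mm; y_c = 2756243.55/25410.44 = 108.47 mm.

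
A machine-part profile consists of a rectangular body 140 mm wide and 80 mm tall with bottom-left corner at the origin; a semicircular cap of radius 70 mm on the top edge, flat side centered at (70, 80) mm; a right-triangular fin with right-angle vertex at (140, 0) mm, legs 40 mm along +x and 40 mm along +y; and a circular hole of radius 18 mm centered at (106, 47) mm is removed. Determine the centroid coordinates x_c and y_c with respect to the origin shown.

Part | A | x̄ᵢ | ȳᵢ | A·x̄ᵢ | A·ȳᵢ
rectangular body | 11200.00 | 70.00 | 40.00 | 784000.00 | 448000.00
semicircular top | 7696.90 | 70.00 | 109.71 | 538783.14 | 844418.83
triangular fin | 800.00 | 153.33 | 13.33 | 122666.67 | 10666.67
hole | -1017.88 | 106.00 | 47.00 | -107894.86 | -47840.17
Σ | 18679.03 |  |  | 1337554.95 | 1255245.32
x_c = 1337554.95 / 18679.03 = 71.61 mm
y_c = 1255245.32 / 18679.03 = 67.20 mm

x_c = 71.61 mm, y_c = 67.20 mm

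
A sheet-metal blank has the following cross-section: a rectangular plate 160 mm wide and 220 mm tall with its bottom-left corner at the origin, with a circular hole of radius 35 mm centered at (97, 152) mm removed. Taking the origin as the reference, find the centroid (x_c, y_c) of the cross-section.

plate: A = 160 × 220 = 35200.00, centroid at (80.00, 110.00).
hole: A = −π·35² = -3848.45, centroid at (97.00, 152.00).
ΣA = 31351.55 mm², ΣAx_c = 2442700.25 mm³, ΣAy_c = 3287035.45 mm³.
x_c = 2442700.25/31351.55 = 77.91 mm; y_c = 3287035.45/31351.55 = 104.84 mm.

x_c = 77.91 mm, y_c = 104.84 mm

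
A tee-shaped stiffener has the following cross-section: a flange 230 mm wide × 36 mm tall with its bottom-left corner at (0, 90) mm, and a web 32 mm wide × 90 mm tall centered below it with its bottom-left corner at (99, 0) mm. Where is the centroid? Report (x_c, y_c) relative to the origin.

x_c = 115.00 mm, y_c = 91.74 mm

web: A = 32 × 90 = 2880.00, centroid at (115.00, 45.00).
flange: A = 230 × 36 = 8280.00, centroid at (115.00, 108.00).
ΣA = 11160.00 mm²
ΣAx_c = (2880.00)(115.00) + (8280.00)(115.00) = 1283400.00 mm³
ΣAy_c = (2880.00)(45.00) + (8280.00)(108.00) = 1023840.00 mm³
x_c = 1283400.00 / 11160.00 = 115.00 mm
y_c = 1023840.00 / 11160.00 = 91.74 mm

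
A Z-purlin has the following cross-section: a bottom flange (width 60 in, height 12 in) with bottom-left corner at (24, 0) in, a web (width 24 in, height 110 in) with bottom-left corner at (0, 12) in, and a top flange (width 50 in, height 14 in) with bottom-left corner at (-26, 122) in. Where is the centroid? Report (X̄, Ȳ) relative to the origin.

bottom flange: A = 60 × 12 = 720.00, centroid at (54.00, 6.00).
web: A = 24 × 110 = 2640.00, centroid at (12.00, 67.00).
top flange: A = 50 × 14 = 700.00, centroid at (-1.00, 129.00).
ΣA = 4060.00 in², ΣAX̄ = 69860.00 in³, ΣAȲ = 271500.00 in³.
X̄ = 69860.00/4060.00 = 17.21 in; Ȳ = 271500.00/4060.00 = 66.87 in.

X̄ = 17.21 in, Ȳ = 66.87 in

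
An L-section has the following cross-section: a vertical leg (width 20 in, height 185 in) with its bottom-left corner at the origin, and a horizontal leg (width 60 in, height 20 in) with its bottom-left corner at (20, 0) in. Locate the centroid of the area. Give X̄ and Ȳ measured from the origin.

X̄ = 19.80 in, Ȳ = 72.30 in

vertical leg: A = 20 × 185 = 3700.00, centroid at (10.00, 92.50).
horizontal leg: A = 60 × 20 = 1200.00, centroid at (50.00, 10.00).
ΣA = 4900.00 in²
ΣAX̄ = (3700.00)(10.00) + (1200.00)(50.00) = 97000.00 in³
ΣAȲ = (3700.00)(92.50) + (1200.00)(10.00) = 354250.00 in³
X̄ = 97000.00 / 4900.00 = 19.80 in
Ȳ = 354250.00 / 4900.00 = 72.30 in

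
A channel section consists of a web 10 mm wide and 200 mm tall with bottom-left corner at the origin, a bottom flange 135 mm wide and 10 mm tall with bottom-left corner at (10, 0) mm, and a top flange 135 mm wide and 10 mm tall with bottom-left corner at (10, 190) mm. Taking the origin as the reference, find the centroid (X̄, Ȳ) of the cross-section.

X̄ = 46.65 mm, Ȳ = 100.00 mm

web: A = 10 × 200 = 2000.00, centroid at (5.00, 100.00).
bottom flange: A = 135 × 10 = 1350.00, centroid at (77.50, 5.00).
top flange: A = 135 × 10 = 1350.00, centroid at (77.50, 195.00).
ΣA = 4700.00 mm², ΣAX̄ = 219250.00 mm³, ΣAȲ = 470000.00 mm³.
X̄ = 219250.00/4700.00 = 46.65 mm; Ȳ = 470000.00/4700.00 = 100.00 mm.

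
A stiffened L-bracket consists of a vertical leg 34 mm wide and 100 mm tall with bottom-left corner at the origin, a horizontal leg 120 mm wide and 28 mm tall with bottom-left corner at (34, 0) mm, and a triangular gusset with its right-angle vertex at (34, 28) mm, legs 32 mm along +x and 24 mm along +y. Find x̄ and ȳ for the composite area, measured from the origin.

x̄ = 54.70 mm, ȳ = 32.32 mm

Part | A | x̄ᵢ | ȳᵢ | A·x̄ᵢ | A·ȳᵢ
vertical leg | 3400.00 | 17.00 | 50.00 | 57800.00 | 170000.00
horizontal leg | 3360.00 | 94.00 | 14.00 | 315840.00 | 47040.00
gusset | 384.00 | 44.67 | 36.00 | 17152.00 | 13824.00
Σ | 7144.00 |  |  | 390792.00 | 230864.00
x̄ = 390792.00 / 7144.00 = 54.70 mm
ȳ = 230864.00 / 7144.00 = 32.32 mm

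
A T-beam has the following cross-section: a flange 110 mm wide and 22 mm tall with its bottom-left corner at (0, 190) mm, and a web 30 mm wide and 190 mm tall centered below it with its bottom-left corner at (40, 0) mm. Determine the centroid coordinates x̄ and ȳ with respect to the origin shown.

web: A = 30 × 190 = 5700.00, centroid at (55.00, 95.00).
flange: A = 110 × 22 = 2420.00, centroid at (55.00, 201.00).
ΣA = 8120.00 mm², ΣAx̄ = 446600.00 mm³, ΣAȳ = 1027920.00 mm³.
x̄ = 446600.00/8120.00 = 55.00 mm; ȳ = 1027920.00/8120.00 = 126.59 mm.

x̄ = 55.00 mm, ȳ = 126.59 mm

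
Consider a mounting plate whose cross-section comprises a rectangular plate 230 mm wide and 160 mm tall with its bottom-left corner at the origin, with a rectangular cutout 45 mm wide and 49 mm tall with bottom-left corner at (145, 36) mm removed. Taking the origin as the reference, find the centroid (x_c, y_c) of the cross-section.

x_c = 111.65 mm, y_c = 81.24 mm

plate: A = 230 × 160 = 36800.00, centroid at (115.00, 80.00).
hole: A = −(45 × 49) = -2205.00, centroid at (167.50, 60.50).
ΣA = 34595.00 mm²
ΣAx_c = (36800.00)(115.00) + (-2205.00)(167.50) = 3862662.50 mm³
ΣAy_c = (36800.00)(80.00) + (-2205.00)(60.50) = 2810597.50 mm³
x_c = 3862662.50 / 34595.00 = 111.65 mm
y_c = 2810597.50 / 34595.00 = 81.24 mm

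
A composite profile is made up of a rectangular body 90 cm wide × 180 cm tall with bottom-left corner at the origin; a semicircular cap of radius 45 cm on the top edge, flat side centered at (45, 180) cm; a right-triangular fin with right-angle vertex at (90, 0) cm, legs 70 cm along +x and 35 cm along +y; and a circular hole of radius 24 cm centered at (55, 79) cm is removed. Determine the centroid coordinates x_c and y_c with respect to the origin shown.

x_c = 48.49 cm, y_c = 104.42 cm

rectangular body: A = 90 × 180 = 16200.00, centroid at (45.00, 90.00).
semicircular top: A = ½π·45² = 3180.86, centroid at (45.00, 199.10).
triangular fin: A = ½·70·35 = 1225.00, centroid at (113.33, 11.67).
hole: A = −π·24² = -1809.56, centroid at (55.00, 79.00).
ΣA = 18796.31 cm²
ΣAx_c = (16200.00)(45.00) + (3180.86)(45.00) + (1225.00)(113.33) + (-1809.56)(55.00) = 911446.49 cm³
ΣAy_c = (16200.00)(90.00) + (3180.86)(199.10) + (1225.00)(11.67) + (-1809.56)(79.00) = 1962641.90 cm³
x_c = 911446.49 / 18796.31 = 48.49 cm
y_c = 1962641.90 / 18796.31 = 104.42 cm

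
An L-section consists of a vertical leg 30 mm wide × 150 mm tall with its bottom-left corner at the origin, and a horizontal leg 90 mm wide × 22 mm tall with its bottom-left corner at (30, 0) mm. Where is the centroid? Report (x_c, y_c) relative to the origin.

vertical leg: A = 30 × 150 = 4500.00, centroid at (15.00, 75.00).
horizontal leg: A = 90 × 22 = 1980.00, centroid at (75.00, 11.00).
ΣA = 6480.00 mm², ΣAx_c = 216000.00 mm³, ΣAy_c = 359280.00 mm³.
x_c = 216000.00/6480.00 = 33.33 mm; y_c = 359280.00/6480.00 = 55.44 mm.

x_c = 33.33 mm, y_c = 55.44 mm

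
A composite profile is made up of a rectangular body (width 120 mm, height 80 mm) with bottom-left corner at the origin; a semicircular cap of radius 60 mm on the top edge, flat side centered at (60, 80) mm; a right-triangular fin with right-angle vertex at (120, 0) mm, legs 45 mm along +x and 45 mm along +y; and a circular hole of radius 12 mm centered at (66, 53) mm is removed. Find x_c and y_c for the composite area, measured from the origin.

rectangular body: A = 120 × 80 = 9600.00, centroid at (60.00, 40.00).
semicircular top: A = ½π·60² = 5654.87, centroid at (60.00, 105.46).
triangular fin: A = ½·45·45 = 1012.50, centroid at (135.00, 15.00).
hole: A = −π·12² = -452.39, centroid at (66.00, 53.00).
ΣA = 15814.98 mm², ΣAx_c = 1022121.81 mm³, ΣAy_c = 971600.21 mm³.
x_c = 1022121.81/15814.98 = 64.63 mm; y_c = 971600.21/15814.98 = 61.44 mm.

x_c = 64.63 mm, y_c = 61.44 mm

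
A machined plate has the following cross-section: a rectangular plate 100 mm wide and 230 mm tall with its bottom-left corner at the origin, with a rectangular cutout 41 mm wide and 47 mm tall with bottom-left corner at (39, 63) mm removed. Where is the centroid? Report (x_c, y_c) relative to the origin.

x_c = 49.13 mm, y_c = 117.61 mm

plate: A = 100 × 230 = 23000.00, centroid at (50.00, 115.00).
hole: A = −(41 × 47) = -1927.00, centroid at (59.50, 86.50).
ΣA = 21073.00 mm²
ΣAx_c = (23000.00)(50.00) + (-1927.00)(59.50) = 1035343.50 mm³
ΣAy_c = (23000.00)(115.00) + (-1927.00)(86.50) = 2478314.50 mm³
x_c = 1035343.50 / 21073.00 = 49.13 mm
y_c = 2478314.50 / 21073.00 = 117.61 mm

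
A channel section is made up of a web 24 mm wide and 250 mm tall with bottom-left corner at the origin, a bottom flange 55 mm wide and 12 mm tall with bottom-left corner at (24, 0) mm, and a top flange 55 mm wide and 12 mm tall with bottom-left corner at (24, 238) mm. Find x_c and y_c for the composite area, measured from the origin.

x_c = 19.12 mm, y_c = 125.00 mm

Part | A | x̄ᵢ | ȳᵢ | A·x̄ᵢ | A·ȳᵢ
web | 6000.00 | 12.00 | 125.00 | 72000.00 | 750000.00
bottom flange | 660.00 | 51.50 | 6.00 | 33990.00 | 3960.00
top flange | 660.00 | 51.50 | 244.00 | 33990.00 | 161040.00
Σ | 7320.00 |  |  | 139980.00 | 915000.00
x_c = 139980.00 / 7320.00 = 19.12 mm
y_c = 915000.00 / 7320.00 = 125.00 mm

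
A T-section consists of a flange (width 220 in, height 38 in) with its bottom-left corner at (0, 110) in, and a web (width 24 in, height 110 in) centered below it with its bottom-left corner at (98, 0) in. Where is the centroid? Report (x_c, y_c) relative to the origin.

x_c = 110.00 in, y_c = 111.24 in

Part | A | x̄ᵢ | ȳᵢ | A·x̄ᵢ | A·ȳᵢ
web | 2640.00 | 110.00 | 55.00 | 290400.00 | 145200.00
flange | 8360.00 | 110.00 | 129.00 | 919600.00 | 1078440.00
Σ | 11000.00 |  |  | 1210000.00 | 1223640.00
x_c = 1210000.00 / 11000.00 = 110.00 in
y_c = 1223640.00 / 11000.00 = 111.24 in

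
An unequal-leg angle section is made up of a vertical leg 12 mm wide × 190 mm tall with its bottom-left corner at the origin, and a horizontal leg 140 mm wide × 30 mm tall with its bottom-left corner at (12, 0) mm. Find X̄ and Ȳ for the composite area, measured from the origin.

X̄ = 55.26 mm, Ȳ = 43.15 mm

vertical leg: A = 12 × 190 = 2280.00, centroid at (6.00, 95.00).
horizontal leg: A = 140 × 30 = 4200.00, centroid at (82.00, 15.00).
ΣA = 6480.00 mm²
ΣAX̄ = (2280.00)(6.00) + (4200.00)(82.00) = 358080.00 mm³
ΣAȲ = (2280.00)(95.00) + (4200.00)(15.00) = 279600.00 mm³
X̄ = 358080.00 / 6480.00 = 55.26 mm
Ȳ = 279600.00 / 6480.00 = 43.15 mm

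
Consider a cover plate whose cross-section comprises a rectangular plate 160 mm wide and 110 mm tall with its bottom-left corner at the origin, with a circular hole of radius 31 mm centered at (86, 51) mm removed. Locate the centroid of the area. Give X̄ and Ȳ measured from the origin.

X̄ = 78.76 mm, Ȳ = 55.83 mm

plate: A = 160 × 110 = 17600.00, centroid at (80.00, 55.00).
hole: A = −π·31² = -3019.07, centroid at (86.00, 51.00).
ΣA = 14580.93 mm²
ΣAX̄ = (17600.00)(80.00) + (-3019.07)(86.00) = 1148359.93 mm³
ΣAȲ = (17600.00)(55.00) + (-3019.07)(51.00) = 814027.40 mm³
X̄ = 1148359.93 / 14580.93 = 78.76 mm
Ȳ = 814027.40 / 14580.93 = 55.83 mm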